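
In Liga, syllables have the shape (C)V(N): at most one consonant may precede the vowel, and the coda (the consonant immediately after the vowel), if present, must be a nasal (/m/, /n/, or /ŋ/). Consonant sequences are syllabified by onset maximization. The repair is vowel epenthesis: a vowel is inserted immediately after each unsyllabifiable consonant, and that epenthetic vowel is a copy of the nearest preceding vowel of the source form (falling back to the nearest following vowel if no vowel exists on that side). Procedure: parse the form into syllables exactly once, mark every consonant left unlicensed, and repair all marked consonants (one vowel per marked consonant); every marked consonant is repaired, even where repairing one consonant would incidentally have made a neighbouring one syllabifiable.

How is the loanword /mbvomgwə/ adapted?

Syllabifying with onset maximization leaves /m/, /b/, /g/ stranded (only a nasal (/m/, /n/, or /ŋ/) is licensed in coda position; onsets are limited to one consonant).
Each unlicensed consonant becomes the onset of a new syllable: /m/ → /mo/, /b/ → /bo/, /g/ → /go/.

mobovomgowə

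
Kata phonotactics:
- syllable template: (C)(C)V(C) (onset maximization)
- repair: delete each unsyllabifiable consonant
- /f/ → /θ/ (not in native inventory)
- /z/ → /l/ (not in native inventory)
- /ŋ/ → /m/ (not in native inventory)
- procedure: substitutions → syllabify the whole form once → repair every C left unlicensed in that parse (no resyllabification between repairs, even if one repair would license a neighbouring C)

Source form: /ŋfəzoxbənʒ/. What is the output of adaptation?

mθəloxbən

Substitution: /ŋ/ → /m/, /f/ → /θ/, /z/ → /l/, giving /mθəloxbənʒ/.
The consonants /ʒ/ cannot be parsed into a legal (C)(C)V(C) syllable (at most one coda consonant is licensed; onsets may contain at most 2 consonants).
Deletion applies to /ʒ/.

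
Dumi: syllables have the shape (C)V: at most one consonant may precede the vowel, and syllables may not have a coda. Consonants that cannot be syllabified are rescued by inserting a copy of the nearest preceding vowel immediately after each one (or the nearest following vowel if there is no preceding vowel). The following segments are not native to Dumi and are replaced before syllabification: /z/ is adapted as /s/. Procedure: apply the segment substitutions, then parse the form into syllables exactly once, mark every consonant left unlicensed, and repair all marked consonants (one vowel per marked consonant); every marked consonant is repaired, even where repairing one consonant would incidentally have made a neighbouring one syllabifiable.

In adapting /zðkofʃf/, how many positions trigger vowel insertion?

After substitution the input is /sðkofʃf/.
The unsyllabifiable consonants are /s/, /ð/, /f/, /ʃ/, /f/; each receives one epenthetic vowel.

5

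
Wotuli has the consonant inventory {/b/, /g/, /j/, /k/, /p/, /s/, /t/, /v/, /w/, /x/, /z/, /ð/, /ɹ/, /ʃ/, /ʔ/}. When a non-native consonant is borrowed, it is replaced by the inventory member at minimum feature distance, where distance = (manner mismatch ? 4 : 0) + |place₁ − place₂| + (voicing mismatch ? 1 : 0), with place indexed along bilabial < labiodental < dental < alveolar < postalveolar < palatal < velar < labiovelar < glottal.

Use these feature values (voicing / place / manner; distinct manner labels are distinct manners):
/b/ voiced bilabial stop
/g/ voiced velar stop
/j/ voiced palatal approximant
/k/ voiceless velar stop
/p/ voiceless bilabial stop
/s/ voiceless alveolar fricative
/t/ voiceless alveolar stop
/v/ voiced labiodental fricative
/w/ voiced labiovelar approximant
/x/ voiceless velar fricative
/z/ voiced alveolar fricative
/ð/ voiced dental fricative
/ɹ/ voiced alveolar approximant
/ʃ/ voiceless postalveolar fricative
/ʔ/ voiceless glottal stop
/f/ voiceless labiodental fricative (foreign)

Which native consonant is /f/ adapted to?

/v/ is closest: same manner (fricative), place distance 0 (labiodental→labiodental), voicing differs (+1); total 1. Next closest is /s/ at distance 2.

v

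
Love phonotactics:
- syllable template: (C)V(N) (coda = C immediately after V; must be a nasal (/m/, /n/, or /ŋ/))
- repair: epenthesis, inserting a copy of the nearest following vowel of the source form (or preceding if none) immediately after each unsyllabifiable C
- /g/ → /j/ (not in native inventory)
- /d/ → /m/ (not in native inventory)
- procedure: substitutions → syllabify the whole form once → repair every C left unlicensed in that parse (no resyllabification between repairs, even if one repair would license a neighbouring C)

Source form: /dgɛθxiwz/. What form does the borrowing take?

mɛjɛθixiwizi

Substitution: /d/ → /m/, /g/ → /j/, giving /mjɛθxiwz/.
Syllabifying with onset maximization leaves /m/, /θ/, /w/, /z/ stranded (only a nasal (/m/, /n/, or /ŋ/) is licensed in coda position; onsets are limited to one consonant).
Epenthesis after each stranded consonant: /m/ → /mɛ/, /θ/ → /θi/, /w/ → /wi/, /z/ → /zi/.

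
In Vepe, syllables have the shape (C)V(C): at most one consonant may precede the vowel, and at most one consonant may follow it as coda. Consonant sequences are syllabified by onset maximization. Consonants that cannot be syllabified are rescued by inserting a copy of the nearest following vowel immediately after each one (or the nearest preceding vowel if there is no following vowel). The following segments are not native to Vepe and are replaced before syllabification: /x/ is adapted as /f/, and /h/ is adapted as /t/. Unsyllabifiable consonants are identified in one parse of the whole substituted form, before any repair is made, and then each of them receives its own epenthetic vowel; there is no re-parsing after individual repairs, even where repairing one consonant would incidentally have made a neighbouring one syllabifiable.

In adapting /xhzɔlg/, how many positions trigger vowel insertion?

3

After substitution the input is /ftzɔlg/.
The unsyllabifiable consonants are /f/, /t/, /g/; each receives one epenthetic vowel.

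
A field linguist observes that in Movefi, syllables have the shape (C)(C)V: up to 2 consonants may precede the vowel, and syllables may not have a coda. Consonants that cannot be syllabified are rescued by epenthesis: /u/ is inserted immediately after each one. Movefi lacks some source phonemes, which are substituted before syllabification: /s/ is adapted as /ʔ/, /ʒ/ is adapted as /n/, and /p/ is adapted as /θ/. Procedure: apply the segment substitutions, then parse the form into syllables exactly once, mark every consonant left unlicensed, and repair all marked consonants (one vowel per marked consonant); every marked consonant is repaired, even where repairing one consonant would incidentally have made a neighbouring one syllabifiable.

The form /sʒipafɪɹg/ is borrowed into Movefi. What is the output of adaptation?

ʔniθafɪɹugu

Substitution: /s/ → /ʔ/, /ʒ/ → /n/, /p/ → /θ/, giving /ʔniθafɪɹg/.
Syllabifying with onset maximization leaves /ɹ/, /g/ stranded (no codas are permitted; onsets may contain at most 2 consonants).
Inserting the epenthetic vowel yields /ɹ/ → /ɹu/, /g/ → /gu/.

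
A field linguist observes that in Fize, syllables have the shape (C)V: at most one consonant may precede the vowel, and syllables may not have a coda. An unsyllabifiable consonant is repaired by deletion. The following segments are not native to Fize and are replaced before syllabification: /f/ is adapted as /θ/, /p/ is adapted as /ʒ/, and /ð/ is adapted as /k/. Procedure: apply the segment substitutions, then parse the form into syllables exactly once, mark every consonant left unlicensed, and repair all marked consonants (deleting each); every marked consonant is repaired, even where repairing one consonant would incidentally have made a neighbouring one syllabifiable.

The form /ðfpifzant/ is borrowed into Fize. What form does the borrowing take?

Substitution: /ð/ → /k/, /f/ → /θ/, /p/ → /ʒ/, giving /kθʒiθzant/.
Under (C)V, the unsyllabifiable consonants are /k/, /θ/, /θ/, /n/, /t/ (no codas are permitted; onsets are limited to one consonant).
Deletion applies to /k/, /θ/, /θ/, /n/, /t/.

ʒiza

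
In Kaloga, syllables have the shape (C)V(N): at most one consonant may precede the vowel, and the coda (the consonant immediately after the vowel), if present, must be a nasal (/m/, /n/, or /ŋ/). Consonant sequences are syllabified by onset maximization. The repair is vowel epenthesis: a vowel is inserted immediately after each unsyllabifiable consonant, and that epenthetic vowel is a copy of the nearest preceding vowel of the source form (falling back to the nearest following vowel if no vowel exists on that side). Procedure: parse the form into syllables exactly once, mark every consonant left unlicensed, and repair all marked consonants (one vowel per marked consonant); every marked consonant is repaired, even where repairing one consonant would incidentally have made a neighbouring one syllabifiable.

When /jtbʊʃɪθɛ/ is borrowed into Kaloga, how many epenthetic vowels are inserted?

The unsyllabifiable consonants are /j/, /t/; each receives one epenthetic vowel.

2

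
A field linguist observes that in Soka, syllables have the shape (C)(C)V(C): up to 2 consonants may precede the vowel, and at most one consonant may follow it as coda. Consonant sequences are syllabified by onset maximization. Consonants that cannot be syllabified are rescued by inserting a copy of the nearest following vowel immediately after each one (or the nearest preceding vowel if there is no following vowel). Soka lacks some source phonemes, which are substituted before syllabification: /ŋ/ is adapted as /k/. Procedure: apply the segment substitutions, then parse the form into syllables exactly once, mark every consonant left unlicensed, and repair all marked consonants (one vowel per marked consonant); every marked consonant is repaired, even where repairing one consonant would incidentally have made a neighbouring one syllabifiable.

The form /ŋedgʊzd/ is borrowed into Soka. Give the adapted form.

kedgʊzdʊ

Substitution: /ŋ/ → /k/, giving /kedgʊzd/.
Under (C)(C)V(C), the unsyllabifiable consonants are /d/ (at most one coda consonant is licensed; onsets may contain at most 2 consonants).
Epenthesis after each stranded consonant: /d/ → /dʊ/.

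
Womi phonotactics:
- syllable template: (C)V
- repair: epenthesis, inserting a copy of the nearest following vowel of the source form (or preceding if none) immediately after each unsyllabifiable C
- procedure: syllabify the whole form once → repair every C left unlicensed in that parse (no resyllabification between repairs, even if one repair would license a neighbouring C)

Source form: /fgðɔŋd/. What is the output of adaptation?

Syllabifying with onset maximization leaves /f/, /g/, /ŋ/, /d/ stranded (no codas are permitted; onsets are limited to one consonant).
Each unlicensed consonant becomes the onset of a new syllable: /f/ → /fɔ/, /g/ → /gɔ/, /ŋ/ → /ŋɔ/, /d/ → /dɔ/.

fɔgɔðɔŋɔdɔ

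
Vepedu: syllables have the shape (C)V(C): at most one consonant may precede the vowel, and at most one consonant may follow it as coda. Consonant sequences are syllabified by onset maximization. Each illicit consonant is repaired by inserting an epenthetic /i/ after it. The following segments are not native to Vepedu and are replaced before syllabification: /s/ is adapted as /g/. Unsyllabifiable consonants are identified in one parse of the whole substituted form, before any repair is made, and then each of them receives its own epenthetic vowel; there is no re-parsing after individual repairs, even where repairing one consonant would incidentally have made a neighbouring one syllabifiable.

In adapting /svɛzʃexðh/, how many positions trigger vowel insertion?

After substitution the input is /gvɛzʃexðh/.
The unsyllabifiable consonants are /g/, /ð/, /h/; each receives one epenthetic vowel.

3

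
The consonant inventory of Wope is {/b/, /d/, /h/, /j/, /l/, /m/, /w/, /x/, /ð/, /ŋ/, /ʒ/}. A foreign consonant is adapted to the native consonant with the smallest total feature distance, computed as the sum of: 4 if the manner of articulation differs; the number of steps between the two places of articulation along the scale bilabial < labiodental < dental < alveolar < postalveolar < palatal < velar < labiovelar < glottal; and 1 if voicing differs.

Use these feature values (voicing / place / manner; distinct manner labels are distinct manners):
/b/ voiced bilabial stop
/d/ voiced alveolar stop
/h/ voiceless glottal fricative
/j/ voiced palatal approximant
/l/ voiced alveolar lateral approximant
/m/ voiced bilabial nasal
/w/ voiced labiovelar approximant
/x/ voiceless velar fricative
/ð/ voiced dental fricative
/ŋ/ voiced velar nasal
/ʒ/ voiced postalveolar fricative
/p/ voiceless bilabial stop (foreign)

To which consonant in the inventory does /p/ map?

/b/ is closest: same manner (stop), place distance 0 (bilabial→bilabial), voicing differs (+1); total 1. Next closest is /d/ at distance 4.

b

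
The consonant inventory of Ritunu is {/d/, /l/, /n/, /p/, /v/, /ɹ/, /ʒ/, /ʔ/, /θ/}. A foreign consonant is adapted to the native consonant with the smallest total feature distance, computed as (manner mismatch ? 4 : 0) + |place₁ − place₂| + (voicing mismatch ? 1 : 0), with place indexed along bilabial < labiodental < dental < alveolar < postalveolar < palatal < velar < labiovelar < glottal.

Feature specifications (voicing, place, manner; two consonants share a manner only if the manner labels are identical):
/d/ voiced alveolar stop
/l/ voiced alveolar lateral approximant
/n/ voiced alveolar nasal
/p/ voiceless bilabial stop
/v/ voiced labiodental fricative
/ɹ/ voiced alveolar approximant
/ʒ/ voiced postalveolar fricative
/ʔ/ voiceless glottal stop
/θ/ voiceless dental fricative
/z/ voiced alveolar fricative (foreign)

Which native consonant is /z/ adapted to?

/ʒ/ is closest: same manner (fricative), place distance 1 (alveolar→postalveolar), same voicing; total 1. Next closest is /v/ at distance 2.

ʒ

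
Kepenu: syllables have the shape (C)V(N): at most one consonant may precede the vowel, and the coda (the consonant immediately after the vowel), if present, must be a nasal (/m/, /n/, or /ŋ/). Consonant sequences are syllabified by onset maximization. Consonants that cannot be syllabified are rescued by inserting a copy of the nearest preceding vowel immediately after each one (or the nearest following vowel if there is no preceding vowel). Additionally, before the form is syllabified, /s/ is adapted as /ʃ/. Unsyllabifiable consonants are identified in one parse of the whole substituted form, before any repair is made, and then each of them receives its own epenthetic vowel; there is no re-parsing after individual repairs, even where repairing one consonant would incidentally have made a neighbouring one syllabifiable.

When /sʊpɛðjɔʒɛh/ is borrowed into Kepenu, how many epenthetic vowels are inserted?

After substitution the input is /ʃʊpɛðjɔʒɛh/.
The unsyllabifiable consonants are /ð/, /h/; each receives one epenthetic vowel.

2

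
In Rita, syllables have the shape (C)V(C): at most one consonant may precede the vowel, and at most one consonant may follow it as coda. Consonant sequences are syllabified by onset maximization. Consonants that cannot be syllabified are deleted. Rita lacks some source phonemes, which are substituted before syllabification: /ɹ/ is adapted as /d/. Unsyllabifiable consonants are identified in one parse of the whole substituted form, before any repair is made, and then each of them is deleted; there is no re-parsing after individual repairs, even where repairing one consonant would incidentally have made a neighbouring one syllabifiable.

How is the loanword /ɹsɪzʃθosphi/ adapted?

sɪzθoshi

Substitution: /ɹ/ → /d/, giving /dsɪzʃθosphi/.
Under (C)V(C), the unsyllabifiable consonants are /d/, /ʃ/, /p/ (at most one coda consonant is licensed; onsets are limited to one consonant).
Each unlicensed consonant is deleted: /d/, /ʃ/, /p/.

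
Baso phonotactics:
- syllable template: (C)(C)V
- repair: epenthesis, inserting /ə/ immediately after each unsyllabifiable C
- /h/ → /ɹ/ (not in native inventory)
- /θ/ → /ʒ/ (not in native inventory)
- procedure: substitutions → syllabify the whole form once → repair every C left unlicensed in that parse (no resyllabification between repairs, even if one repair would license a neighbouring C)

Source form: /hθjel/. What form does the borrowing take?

Substitution: /h/ → /ɹ/, /θ/ → /ʒ/, giving /ɹʒjel/.
Syllabifying with onset maximization leaves /ɹ/, /l/ stranded (no codas are permitted; onsets may contain at most 2 consonants).
Epenthesis after each stranded consonant: /ɹ/ → /ɹə/, /l/ → /lə/.

ɹəʒjelə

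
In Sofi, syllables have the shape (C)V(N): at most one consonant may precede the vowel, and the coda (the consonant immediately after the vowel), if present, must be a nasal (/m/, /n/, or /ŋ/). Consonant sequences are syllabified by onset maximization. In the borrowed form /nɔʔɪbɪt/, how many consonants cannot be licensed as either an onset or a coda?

Syllabifying with onset maximization leaves /t/ stranded (only a nasal (/m/, /n/, or /ŋ/) is licensed in coda position; onsets are limited to one consonant).

1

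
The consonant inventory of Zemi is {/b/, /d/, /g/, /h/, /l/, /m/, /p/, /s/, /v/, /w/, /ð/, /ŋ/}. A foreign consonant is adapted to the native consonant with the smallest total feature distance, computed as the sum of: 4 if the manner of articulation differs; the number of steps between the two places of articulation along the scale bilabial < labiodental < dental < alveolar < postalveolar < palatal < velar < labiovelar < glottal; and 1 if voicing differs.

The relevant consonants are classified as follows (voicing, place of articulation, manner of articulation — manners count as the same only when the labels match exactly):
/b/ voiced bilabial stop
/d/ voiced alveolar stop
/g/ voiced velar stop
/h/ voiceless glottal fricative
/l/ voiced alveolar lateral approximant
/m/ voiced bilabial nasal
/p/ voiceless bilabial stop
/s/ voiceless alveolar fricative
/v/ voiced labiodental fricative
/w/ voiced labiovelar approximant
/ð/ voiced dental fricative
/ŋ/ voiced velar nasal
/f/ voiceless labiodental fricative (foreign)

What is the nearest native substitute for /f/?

/v/ is closest: same manner (fricative), place distance 0 (labiodental→labiodental), voicing differs (+1); total 1. Next closest is /s/ at distance 2.

v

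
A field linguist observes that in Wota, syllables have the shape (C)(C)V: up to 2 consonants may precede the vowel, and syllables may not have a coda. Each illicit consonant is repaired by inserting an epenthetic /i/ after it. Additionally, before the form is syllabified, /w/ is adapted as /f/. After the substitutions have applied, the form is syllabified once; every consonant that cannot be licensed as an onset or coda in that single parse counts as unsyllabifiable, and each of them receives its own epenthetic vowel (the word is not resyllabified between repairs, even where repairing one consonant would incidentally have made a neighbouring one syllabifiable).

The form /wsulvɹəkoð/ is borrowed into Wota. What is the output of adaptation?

fsulivɹəkoði

Substitution: /w/ → /f/, giving /fsulvɹəkoð/.
Under (C)(C)V, the unsyllabifiable consonants are /l/, /ð/ (no codas are permitted; onsets may contain at most 2 consonants).
Epenthesis after each stranded consonant: /l/ → /li/, /ð/ → /ði/.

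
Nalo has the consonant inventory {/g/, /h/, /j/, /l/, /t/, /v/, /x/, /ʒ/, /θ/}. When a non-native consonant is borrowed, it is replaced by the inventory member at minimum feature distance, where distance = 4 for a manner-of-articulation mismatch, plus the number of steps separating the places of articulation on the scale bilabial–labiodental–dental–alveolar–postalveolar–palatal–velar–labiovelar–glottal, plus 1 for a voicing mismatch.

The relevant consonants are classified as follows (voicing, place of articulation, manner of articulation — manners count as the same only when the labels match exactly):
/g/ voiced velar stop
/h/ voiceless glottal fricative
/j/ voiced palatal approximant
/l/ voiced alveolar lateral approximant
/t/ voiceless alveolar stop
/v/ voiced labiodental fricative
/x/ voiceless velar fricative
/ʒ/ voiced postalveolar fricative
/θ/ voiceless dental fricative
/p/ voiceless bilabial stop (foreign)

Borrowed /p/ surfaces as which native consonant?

/t/ is closest: same manner (stop), place distance 3 (bilabial→alveolar), same voicing; total 3. Next closest is /v/ at distance 6.

t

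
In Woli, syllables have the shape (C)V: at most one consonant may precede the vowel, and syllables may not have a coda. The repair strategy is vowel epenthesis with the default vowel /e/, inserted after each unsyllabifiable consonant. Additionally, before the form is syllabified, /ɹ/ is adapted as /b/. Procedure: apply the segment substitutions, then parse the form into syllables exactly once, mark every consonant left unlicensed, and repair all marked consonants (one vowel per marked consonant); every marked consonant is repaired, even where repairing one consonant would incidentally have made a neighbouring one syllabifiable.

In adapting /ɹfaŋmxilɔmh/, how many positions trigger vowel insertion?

After substitution the input is /bfaŋmxilɔmh/.
The unsyllabifiable consonants are /b/, /ŋ/, /m/, /m/, /h/; each receives one epenthetic vowel.

5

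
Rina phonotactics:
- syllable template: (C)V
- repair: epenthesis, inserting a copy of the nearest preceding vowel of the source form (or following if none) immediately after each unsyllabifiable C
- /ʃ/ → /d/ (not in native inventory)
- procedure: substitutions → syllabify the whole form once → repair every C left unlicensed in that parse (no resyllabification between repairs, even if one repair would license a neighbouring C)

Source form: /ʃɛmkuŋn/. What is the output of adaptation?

Substitution: /ʃ/ → /d/, giving /dɛmkuŋn/.
Syllabifying with onset maximization leaves /m/, /ŋ/, /n/ stranded (no codas are permitted; onsets are limited to one consonant).
Each unlicensed consonant becomes the onset of a new syllable: /m/ → /mɛ/, /ŋ/ → /ŋu/, /n/ → /nu/.

dɛmɛkuŋunu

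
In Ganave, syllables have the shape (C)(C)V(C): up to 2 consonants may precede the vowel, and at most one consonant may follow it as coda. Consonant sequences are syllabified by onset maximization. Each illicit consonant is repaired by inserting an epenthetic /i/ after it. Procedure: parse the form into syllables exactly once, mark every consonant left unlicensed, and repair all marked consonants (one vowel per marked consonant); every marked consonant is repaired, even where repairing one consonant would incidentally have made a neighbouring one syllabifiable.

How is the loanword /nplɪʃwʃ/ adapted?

niplɪʃwiʃi

Under (C)(C)V(C), the unsyllabifiable consonants are /n/, /w/, /ʃ/ (at most one coda consonant is licensed; onsets may contain at most 2 consonants).
Each unlicensed consonant becomes the onset of a new syllable: /n/ → /ni/, /w/ → /wi/, /ʃ/ → /ʃi/.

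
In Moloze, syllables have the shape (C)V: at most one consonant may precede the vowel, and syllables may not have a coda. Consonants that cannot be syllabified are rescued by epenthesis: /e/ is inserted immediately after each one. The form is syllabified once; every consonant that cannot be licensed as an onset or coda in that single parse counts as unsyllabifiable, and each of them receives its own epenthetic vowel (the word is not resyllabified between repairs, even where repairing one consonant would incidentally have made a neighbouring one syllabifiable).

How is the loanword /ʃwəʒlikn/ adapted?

ʃewəʒelikene

The consonants /ʃ/, /ʒ/, /k/, /n/ cannot be parsed into a legal (C)V syllable (no codas are permitted; onsets are limited to one consonant).
Epenthesis after each stranded consonant: /ʃ/ → /ʃe/, /ʒ/ → /ʒe/, /k/ → /ke/, /n/ → /ne/.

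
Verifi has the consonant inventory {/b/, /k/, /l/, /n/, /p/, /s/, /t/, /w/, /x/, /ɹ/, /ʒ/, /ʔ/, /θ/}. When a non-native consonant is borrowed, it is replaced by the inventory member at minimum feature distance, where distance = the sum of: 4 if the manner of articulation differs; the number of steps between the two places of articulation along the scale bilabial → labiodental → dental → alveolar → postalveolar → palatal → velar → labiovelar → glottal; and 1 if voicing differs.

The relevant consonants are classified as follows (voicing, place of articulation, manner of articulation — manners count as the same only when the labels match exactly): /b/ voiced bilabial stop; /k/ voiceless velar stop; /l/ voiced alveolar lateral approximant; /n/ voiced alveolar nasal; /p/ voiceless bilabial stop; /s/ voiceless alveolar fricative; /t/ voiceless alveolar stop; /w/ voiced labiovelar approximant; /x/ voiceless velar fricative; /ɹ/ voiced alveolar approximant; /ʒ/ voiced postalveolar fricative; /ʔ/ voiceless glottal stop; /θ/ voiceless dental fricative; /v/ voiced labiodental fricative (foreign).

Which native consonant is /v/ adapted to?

/θ/ is closest: same manner (fricative), place distance 1 (labiodental→dental), voicing differs (+1); total 2. Next closest is /s/ at distance 3.

θ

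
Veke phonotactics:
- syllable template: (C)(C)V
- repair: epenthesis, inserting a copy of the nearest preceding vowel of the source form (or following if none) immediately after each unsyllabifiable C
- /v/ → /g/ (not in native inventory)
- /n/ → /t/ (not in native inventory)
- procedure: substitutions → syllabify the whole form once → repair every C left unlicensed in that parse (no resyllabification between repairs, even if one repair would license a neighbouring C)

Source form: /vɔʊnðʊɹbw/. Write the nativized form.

Substitution: /v/ → /g/, /n/ → /t/, giving /gɔʊtðʊɹbw/.
Syllabifying with onset maximization leaves /ɹ/, /b/, /w/ stranded (no codas are permitted; onsets may contain at most 2 consonants).
Inserting the epenthetic vowel yields /ɹ/ → /ɹʊ/, /b/ → /bʊ/, /w/ → /wʊ/.

gɔʊtðʊɹʊbʊwʊ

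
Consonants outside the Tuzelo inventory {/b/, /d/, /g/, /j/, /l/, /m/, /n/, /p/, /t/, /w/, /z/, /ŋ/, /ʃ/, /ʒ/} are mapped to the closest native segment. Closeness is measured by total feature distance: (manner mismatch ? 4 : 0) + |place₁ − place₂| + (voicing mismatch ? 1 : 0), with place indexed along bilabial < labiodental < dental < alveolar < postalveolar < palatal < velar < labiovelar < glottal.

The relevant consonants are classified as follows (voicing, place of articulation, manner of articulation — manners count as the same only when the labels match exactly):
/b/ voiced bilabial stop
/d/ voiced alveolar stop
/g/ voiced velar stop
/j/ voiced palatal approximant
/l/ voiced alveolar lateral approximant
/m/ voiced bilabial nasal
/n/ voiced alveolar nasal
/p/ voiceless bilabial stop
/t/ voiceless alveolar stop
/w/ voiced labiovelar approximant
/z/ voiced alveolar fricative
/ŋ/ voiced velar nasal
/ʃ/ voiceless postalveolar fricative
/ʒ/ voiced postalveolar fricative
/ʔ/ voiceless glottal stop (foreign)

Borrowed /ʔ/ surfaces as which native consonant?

g

/g/ is closest: same manner (stop), place distance 2 (glottal→velar), voicing differs (+1); total 3. Next closest is /t/ at distance 5.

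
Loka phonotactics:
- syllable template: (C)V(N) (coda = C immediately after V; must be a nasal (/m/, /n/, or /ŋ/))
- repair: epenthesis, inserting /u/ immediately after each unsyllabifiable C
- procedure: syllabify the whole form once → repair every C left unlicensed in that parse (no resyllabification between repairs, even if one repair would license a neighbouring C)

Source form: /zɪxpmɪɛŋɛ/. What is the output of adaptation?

zɪxupumɪɛŋɛ

Syllabifying with onset maximization leaves /x/, /p/ stranded (only a nasal (/m/, /n/, or /ŋ/) is licensed in coda position; onsets are limited to one consonant).
Each unlicensed consonant becomes the onset of a new syllable: /x/ → /xu/, /p/ → /pu/.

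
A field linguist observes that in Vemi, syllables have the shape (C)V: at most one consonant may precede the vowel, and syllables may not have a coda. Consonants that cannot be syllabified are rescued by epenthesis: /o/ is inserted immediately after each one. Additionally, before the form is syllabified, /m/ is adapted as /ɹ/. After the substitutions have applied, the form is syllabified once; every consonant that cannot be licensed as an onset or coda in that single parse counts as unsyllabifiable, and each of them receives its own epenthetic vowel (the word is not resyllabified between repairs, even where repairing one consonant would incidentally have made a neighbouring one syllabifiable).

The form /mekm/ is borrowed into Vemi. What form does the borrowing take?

Substitution: /m/ → /ɹ/, giving /ɹekɹ/.
Under (C)V, the unsyllabifiable consonants are /k/, /ɹ/ (no codas are permitted; onsets are limited to one consonant).
Epenthesis after each stranded consonant: /k/ → /ko/, /ɹ/ → /ɹo/.

ɹekoɹo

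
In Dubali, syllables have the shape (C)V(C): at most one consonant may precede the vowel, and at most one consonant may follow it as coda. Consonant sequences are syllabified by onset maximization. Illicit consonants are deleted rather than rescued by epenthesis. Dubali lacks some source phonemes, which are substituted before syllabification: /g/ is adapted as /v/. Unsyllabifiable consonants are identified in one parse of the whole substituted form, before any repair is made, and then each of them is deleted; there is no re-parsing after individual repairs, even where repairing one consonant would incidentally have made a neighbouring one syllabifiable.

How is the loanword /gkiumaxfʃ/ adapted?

Substitution: /g/ → /v/, giving /vkiumaxfʃ/.
Under (C)V(C), the unsyllabifiable consonants are /v/, /f/, /ʃ/ (at most one coda consonant is licensed; onsets are limited to one consonant).
Deleting the stranded consonants removes /v/, /f/, /ʃ/.

kiumax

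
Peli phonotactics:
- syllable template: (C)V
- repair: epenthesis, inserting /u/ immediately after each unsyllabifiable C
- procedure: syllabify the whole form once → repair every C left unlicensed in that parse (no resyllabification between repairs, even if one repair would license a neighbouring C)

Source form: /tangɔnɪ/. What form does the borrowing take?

Syllabifying with onset maximization leaves /n/ stranded (no codas are permitted; onsets are limited to one consonant).
Inserting the epenthetic vowel yields /n/ → /nu/.

tanugɔnɪ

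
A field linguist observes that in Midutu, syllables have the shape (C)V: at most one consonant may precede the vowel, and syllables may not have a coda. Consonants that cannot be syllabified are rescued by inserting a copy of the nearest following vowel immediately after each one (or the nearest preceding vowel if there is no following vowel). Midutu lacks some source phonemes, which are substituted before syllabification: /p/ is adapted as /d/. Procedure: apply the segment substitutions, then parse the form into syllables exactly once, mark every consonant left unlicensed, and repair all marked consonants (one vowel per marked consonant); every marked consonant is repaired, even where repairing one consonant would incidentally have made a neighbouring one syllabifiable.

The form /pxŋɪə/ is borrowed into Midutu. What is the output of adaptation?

dɪxɪŋɪə

Substitution: /p/ → /d/, giving /dxŋɪə/.
The consonants /d/, /x/ cannot be parsed into a legal (C)V syllable (no codas are permitted; onsets are limited to one consonant).
Each unlicensed consonant becomes the onset of a new syllable: /d/ → /dɪ/, /x/ → /xɪ/.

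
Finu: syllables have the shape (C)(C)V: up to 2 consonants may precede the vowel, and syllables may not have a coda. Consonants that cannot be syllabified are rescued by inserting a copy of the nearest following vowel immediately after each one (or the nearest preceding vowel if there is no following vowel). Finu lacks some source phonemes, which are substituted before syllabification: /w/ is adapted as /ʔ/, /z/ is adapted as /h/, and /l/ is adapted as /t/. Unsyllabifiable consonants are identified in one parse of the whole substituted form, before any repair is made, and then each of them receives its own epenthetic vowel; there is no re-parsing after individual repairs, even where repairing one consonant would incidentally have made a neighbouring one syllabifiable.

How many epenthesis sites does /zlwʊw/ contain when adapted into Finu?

After substitution the input is /htʔʊʔ/.
The unsyllabifiable consonants are /h/, /ʔ/; each receives one epenthetic vowel.

2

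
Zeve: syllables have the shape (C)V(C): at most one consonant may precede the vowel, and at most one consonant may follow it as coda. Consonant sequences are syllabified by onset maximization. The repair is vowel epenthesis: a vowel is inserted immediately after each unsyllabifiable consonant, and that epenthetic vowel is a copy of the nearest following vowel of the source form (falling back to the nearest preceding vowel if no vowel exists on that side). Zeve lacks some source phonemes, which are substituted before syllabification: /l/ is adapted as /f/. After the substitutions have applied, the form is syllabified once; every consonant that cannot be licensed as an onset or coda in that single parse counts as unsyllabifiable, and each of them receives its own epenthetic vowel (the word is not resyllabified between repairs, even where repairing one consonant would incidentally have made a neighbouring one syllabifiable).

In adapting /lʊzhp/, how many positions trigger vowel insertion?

2

After substitution the input is /fʊzhp/.
The unsyllabifiable consonants are /h/, /p/; each receives one epenthetic vowel.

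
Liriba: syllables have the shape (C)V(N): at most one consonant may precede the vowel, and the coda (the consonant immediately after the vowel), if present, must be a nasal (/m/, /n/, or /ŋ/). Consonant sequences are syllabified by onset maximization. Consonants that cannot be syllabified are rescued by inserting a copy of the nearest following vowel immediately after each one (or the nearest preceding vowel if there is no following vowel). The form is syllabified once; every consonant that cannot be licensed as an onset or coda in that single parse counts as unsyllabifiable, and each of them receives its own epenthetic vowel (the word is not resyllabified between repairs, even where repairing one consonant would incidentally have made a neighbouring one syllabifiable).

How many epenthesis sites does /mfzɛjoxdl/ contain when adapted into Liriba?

The unsyllabifiable consonants are /m/, /f/, /x/, /d/, /l/; each receives one epenthetic vowel.

5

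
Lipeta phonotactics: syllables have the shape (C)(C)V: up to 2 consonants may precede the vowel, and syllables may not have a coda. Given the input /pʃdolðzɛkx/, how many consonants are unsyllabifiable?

Syllabifying with onset maximization leaves /p/, /l/, /k/, /x/ stranded (no codas are permitted; onsets may contain at most 2 consonants).

4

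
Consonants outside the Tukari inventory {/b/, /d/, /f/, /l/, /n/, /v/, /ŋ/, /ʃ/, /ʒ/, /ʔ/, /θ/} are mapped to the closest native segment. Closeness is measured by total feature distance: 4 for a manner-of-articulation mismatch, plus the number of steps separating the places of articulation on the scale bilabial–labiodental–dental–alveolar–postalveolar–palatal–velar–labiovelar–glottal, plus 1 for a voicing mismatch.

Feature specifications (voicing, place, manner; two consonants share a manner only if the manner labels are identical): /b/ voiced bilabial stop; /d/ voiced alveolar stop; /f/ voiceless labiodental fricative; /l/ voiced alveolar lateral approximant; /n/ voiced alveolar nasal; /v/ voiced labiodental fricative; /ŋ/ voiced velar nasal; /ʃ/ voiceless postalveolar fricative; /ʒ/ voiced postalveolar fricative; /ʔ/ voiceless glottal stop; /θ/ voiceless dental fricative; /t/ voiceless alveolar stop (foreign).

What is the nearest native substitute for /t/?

/d/ is closest: same manner (stop), place distance 0 (alveolar→alveolar), voicing differs (+1); total 1. Next closest is /b/ at distance 4.

d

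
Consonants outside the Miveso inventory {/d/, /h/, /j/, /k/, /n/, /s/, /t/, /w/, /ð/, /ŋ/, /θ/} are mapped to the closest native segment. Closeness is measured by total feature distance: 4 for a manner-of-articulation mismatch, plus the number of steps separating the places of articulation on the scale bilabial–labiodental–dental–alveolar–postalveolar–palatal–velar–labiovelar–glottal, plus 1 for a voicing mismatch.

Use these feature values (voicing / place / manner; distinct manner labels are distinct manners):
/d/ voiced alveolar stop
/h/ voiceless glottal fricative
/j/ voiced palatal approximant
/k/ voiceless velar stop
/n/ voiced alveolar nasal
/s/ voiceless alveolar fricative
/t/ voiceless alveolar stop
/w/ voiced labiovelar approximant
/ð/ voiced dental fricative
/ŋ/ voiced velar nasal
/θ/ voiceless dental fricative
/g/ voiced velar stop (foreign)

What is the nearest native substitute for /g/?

/k/ is closest: same manner (stop), place distance 0 (velar→velar), voicing differs (+1); total 1. Next closest is /d/ at distance 3.

k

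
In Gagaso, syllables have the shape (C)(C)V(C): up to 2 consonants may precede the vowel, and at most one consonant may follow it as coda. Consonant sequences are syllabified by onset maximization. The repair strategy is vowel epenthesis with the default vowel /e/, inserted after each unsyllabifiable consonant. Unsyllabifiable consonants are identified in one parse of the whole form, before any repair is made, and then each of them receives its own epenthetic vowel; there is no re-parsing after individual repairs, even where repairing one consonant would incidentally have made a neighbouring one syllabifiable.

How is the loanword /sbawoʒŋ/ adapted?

Under (C)(C)V(C), the unsyllabifiable consonants are /ŋ/ (at most one coda consonant is licensed; onsets may contain at most 2 consonants).
Inserting the epenthetic vowel yields /ŋ/ → /ŋe/.

sbawoʒŋe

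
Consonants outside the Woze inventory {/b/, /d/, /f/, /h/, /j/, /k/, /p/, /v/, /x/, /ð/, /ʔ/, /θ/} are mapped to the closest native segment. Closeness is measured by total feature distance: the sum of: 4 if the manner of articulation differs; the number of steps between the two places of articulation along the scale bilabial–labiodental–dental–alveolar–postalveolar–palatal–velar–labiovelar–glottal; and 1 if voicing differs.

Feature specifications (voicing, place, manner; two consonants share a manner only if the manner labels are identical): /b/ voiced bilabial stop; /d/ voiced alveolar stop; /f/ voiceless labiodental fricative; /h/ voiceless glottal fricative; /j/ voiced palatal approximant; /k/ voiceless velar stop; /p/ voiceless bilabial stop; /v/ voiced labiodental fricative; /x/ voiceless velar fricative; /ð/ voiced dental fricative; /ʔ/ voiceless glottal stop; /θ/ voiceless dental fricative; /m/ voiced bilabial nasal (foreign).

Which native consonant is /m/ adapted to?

/b/ is closest: manner differs (nasal→stop, +4), place distance 0 (bilabial→bilabial), same voicing; total 4. Next closest is /p/ at distance 5.

b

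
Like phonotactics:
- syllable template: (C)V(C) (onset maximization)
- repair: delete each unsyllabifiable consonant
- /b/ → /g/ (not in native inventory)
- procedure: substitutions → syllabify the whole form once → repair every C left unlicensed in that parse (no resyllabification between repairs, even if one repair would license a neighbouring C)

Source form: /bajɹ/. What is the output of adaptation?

gaj

Substitution: /b/ → /g/, giving /gajɹ/.
Syllabifying with onset maximization leaves /ɹ/ stranded (at most one coda consonant is licensed; onsets are limited to one consonant).
Deletion applies to /ɹ/.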